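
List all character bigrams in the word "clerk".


Word: "clerk" (length 5)
Number of bigrams = 5 - 2 + 1 = 4
  Position 0: "cl"
  Position 1: "le"
  Position 2: "er"
  Position 3: "rk"
Bigrams = "cl", "le", "er", "rk"


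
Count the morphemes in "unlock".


Word: "unlock"
Morphemes: un- / lock
Each morpheme carries meaning
= 2 morphemes


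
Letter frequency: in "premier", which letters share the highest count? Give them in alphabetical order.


Word: "premier"
Letter counts:
  'e': 2
  'i': 1
  'm': 1
  'p': 1
  'r': 2
Maximum count = 2
Most frequent = 'e', 'r' (2 times each)


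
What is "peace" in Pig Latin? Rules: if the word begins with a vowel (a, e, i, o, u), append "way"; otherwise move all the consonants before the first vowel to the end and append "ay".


Word: "peace"
Starts with consonant(s) → move to end, add 'ay'
Consonant cluster: "p"
Pig Latin = "eacepay"


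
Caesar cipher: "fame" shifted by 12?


Word: "fame"
Shift: 12
Each letter → (letter + shift) mod 26:
  'f' (5) + 12 = 17 → 'r'
  'a' (0) + 12 = 12 → 'm'
  'm' (12) + 12 = 24 → 'y'
  'e' (4) + 12 = 16 → 'q'
Result = "rmyq"


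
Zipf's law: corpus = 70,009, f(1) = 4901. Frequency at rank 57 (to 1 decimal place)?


Zipf's law: f(r) = f(1) / r
f(1) = 4901
f(57) = 4901 / 57
= 86.0 occurrences


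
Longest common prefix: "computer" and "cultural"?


Word 1: "computer"
Word 2: "cultural"
Comparing from start:
  Pos 0: 'c' == 'c'
  Pos 1: 'o' != 'u' (stop)
LCP = "c" (length 1)


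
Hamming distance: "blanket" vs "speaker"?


Comparing character by character (same length = 7):
  Pos 0: 'b' vs 's' !=
  Pos 1: 'l' vs 'p' !=
  Pos 2: 'a' vs 'e' !=
  Pos 3: 'n' vs 'a' !=
  Pos 4: 'k' vs 'k' =
  Pos 5: 'e' vs 'e' =
  Pos 6: 't' vs 'r' !=
Hamming distance = 5


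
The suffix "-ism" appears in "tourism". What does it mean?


Suffix: -ism
As in: tourism -> tour + -ism
Meaning = belief / practice


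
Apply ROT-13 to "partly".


Word: "partly"
Shift: 13
Each letter → (letter + shift) mod 26:
  'p' (15) + 13 = 2 → 'c'
  'a' (0) + 13 = 13 → 'n'
  'r' (17) + 13 = 4 → 'e'
  't' (19) + 13 = 6 → 'g'
  'l' (11) + 13 = 24 → 'y'
  'y' (24) + 13 = 11 → 'l'
Result = "cnegyl"


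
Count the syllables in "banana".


Word: "banana"
Syllable breakdown: ba | na | na
Counting: 3 parts
= 3 syllables


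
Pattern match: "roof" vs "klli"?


Pattern of "roof": [0, 1, 1, 2]
Pattern of "klli": [0, 1, 1, 2]
Patterns match
Same pattern = Yes


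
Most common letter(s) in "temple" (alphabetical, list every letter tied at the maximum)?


Word: "temple"
Letter counts:
  'e': 2
  'l': 1
  'm': 1
  'p': 1
  't': 1
Maximum count = 2
Most frequent = 'e' (2 times each)


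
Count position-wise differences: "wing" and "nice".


Comparing character by character (same length = 4):
  Pos 0: 'w' vs 'n' !=
  Pos 1: 'i' vs 'i' =
  Pos 2: 'n' vs 'c' !=
  Pos 3: 'g' vs 'e' !=
Hamming distance = 3


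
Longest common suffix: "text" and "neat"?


Word 1: "text"
Word 2: "neat"
Comparing from end:
  Pos -1: 't' == 't'
  Pos -2: 'x' != 'a' (stop)
LCS = "t" (length 1)


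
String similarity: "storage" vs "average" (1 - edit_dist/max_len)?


Word 1: "storage" (length 7)
Word 2: "average" (length 7)
One optimal edit sequence:
  1. substitute 's' -> 'a'  (+1)
  2. substitute 't' -> 'v'  (+1)
  3. substitute 'o' -> 'e'  (+1)
  4. keep 'r'
  5. keep 'a'
  6. keep 'g'
  7. keep 'e'
Edit distance = 3
Max length = max(7, 7) = 7
Similarity = 1 - 3/7
= 0.5714


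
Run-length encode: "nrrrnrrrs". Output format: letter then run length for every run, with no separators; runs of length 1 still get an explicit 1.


String: "nrrrnrrrs"
Scanning for consecutive runs:
  'n' x 1
  'r' x 3
  'n' x 1
  'r' x 3
  's' x 1
RLE = "n1r3n1r3s1"


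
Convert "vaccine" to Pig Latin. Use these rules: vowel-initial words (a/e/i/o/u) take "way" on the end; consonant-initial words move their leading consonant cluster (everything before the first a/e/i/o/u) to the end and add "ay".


Word: "vaccine"
Starts with consonant(s) → move to end, add 'ay'
Consonant cluster: "v"
Pig Latin = "accinevay"


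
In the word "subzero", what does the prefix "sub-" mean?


Prefix: sub-
As in: subzero -> sub- + zero
Meaning = under / below


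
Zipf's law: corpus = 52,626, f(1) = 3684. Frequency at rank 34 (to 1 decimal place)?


Zipf's law: f(r) = f(1) / r
f(1) = 3684
f(34) = 3684 / 34
= 108.4 occurrences


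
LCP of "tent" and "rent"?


Word 1: "tent"
Word 2: "rent"
Comparing from start:
  Pos 0: 't' != 'r' (stop)
LCP = "" (length 0)


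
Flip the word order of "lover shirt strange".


Original: "lover shirt strange"
Words (1..n): lover | shirt | strange
Reversed (n..1): strange | shirt | lover
Result = "strange shirt lover"


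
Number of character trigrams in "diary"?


Word: "diary" (length 5)
Number of 3-grams = length - 3 + 1 = 5 - 3 + 1
= 3


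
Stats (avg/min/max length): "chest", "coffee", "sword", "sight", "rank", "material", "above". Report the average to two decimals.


Lengths: "chest"=5, "coffee"=6, "sword"=5, "sight"=5, "rank"=4, "material"=8, "above"=5
Sum = 38, Count = 7
Average = 38/7 = 5.43
= avg=5.43, min=4, max=8


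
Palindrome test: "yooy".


Word: "yooy"
Reversed: "yooy"
Forward == Backward? yooy == yooy
Palindrome = Yes


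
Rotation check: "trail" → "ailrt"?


Word: "trail", Candidate: "ailrt"
Method: check if candidate is substring of word+word
"trailtrail" contains "ailrt"? No
Is rotation = No


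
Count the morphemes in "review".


Word: "review"
Morphemes: re- / view
Each morpheme carries meaning
= 2 morphemes


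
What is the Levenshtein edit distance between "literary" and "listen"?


Word 1: "literary" (length 8)
Word 2: "listen" (length 6)
One optimal edit sequence (insert/delete/substitute each cost 1):
  1. keep 'l'
  2. keep 'i'
  3. insert 's'  (+1)
  4. keep 't'
  5. keep 'e'
  6. delete 'r'  (+1)
  7. delete 'a'  (+1)
  8. delete 'r'  (+1)
  9. substitute 'y' -> 'n'  (+1)
Total edit operations: 5
Edit distance = 5


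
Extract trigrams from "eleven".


Word: "eleven" (length 6)
Number of trigrams = 6 - 3 + 1 = 4
  Position 0: "ele"
  Position 1: "lev"
  Position 2: "eve"
  Position 3: "ven"
Trigrams = "ele", "lev", "eve", "ven"


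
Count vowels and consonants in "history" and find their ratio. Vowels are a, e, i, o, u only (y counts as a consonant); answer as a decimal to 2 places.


Word: "history"
Vowels (a,e,i,o,u): 2
Consonants: 5
Ratio = 2/5
= 0.40


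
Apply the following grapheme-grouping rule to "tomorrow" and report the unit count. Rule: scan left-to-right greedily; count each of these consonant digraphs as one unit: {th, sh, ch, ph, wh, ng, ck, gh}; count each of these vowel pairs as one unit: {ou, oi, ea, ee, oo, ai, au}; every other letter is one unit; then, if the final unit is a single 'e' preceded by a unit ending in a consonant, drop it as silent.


Word: "tomorrow" (8 letters)
Left-to-right scan:
  [1] 't' (letter)
  [2] 'o' (letter)
  [3] 'm' (letter)
  [4] 'o' (letter)
  [5] 'r' (letter)
  [6] 'r' (letter)
  [7] 'o' (letter)
  [8] 'w' (letter)
Units from scan: 8
Sound units = 8 units


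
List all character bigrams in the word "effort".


Word: "effort" (length 6)
Number of bigrams = 6 - 2 + 1 = 5
  Position 0: "ef"
  Position 1: "ff"
  Position 2: "fo"
  Position 3: "or"
  Position 4: "rt"
Bigrams = "ef", "ff", "fo", "or", "rt"


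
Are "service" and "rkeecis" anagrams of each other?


Word 1: "service" → sorted: ceeirsv
Word 2: "rkeecis" → sorted: ceeikrs
Same letters? ceeirsv != ceeikrs
Anagram = No


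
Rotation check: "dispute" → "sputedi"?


Word: "dispute", Candidate: "sputedi"
Method: check if candidate is substring of word+word
"disputedispute" contains "sputedi"? Yes
Is rotation = Yes


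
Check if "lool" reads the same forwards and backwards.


Word: "lool"
Reversed: "lool"
Forward == Backward? lool == lool
Palindrome = Yes


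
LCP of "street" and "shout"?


Word 1: "street"
Word 2: "shout"
Comparing from start:
  Pos 0: 's' == 's'
  Pos 1: 't' != 'h' (stop)
LCP = "s" (length 1)


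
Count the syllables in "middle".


Word: "middle"
Syllable breakdown: mid-dle
Counting: 2 parts
= 2 syllables


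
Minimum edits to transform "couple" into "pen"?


Word 1: "couple" (length 6)
Word 2: "pen" (length 3)
One optimal edit sequence (insert/delete/substitute each cost 1):
  1. delete 'c'  (+1)
  2. delete 'o'  (+1)
  3. delete 'u'  (+1)
  4. keep 'p'
  5. substitute 'l' -> 'e'  (+1)
  6. substitute 'e' -> 'n'  (+1)
Total edit operations: 5
Edit distance = 5


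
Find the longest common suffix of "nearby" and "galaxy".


Word 1: "nearby"
Word 2: "galaxy"
Comparing from end:
  Pos -1: 'y' == 'y'
  Pos -2: 'b' != 'x' (stop)
LCS = "y" (length 1)


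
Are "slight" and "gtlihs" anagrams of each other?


Word 1: "slight" → sorted: ghilst
Word 2: "gtlihs" → sorted: ghilst
Same letters? ghilst == ghilst
Anagram = Yes


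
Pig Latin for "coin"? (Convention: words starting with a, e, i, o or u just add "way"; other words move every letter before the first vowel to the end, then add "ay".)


Word: "coin"
Starts with consonant(s) → move to end, add 'ay'
Consonant cluster: "c"
Pig Latin = "oincay"


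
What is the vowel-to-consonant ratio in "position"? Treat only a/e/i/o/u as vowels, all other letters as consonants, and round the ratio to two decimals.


Word: "position"
Vowels (a,e,i,o,u): 4
Consonants: 4
Ratio = 4/4
= 1.00


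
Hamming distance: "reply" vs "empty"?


Comparing character by character (same length = 5):
  Pos 0: 'r' vs 'e' !=
  Pos 1: 'e' vs 'm' !=
  Pos 2: 'p' vs 'p' =
  Pos 3: 'l' vs 't' !=
  Pos 4: 'y' vs 'y' =
Hamming distance = 3


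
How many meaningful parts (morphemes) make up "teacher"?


Word: "teacher"
Morphemes: teach / -er
Each morpheme carries meaning
= 2 morphemes


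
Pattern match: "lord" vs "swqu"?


Pattern of "lord": [0, 1, 2, 3]
Pattern of "swqu": [0, 1, 2, 3]
Patterns match
Same pattern = Yes


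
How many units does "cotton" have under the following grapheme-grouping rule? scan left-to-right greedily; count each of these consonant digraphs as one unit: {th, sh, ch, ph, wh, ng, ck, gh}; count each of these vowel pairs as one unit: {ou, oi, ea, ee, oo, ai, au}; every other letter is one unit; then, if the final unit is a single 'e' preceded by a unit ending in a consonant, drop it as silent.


Word: "cotton" (6 letters)
Left-to-right scan:
  (1) 'c' (letter)
  (2) 'o' (letter)
  (3) 't' (letter)
  (4) 't' (letter)
  (5) 'o' (letter)
  (6) 'n' (letter)
Units from scan: 6
Sound units = 6 units


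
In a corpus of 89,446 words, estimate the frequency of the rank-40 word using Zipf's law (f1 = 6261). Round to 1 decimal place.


Zipf's law: f(r) = f(1) / r
f(1) = 6261
f(40) = 6261 / 40
= 156.5 occurrences


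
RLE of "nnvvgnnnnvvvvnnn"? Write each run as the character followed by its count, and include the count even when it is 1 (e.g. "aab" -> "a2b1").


String: "nnvvgnnnnvvvvnnn"
Scanning for consecutive runs:
  'n' x 2
  'v' x 2
  'g' x 1
  'n' x 4
  'v' x 4
  'n' x 3
RLE = "n2v2g1n4v4n3"


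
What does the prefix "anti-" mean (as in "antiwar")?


Prefix: anti-
Example: antiwar = anti- + war
Meaning = against


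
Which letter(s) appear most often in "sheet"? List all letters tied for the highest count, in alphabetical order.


Word: "sheet"
Letter counts:
  'e': 2
  'h': 1
  's': 1
  't': 1
Maximum count = 2
Most frequent = 'e' (2 times each)


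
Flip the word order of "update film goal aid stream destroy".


Original: "update film goal aid stream destroy"
Words (1..n): update | film | goal | aid | stream | destroy
Reversed (n..1): destroy | stream | aid | goal | film | update
Result = "destroy stream aid goal film update"


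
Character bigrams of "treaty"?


Word: "treaty" (length 6)
Number of bigrams = 6 - 2 + 1 = 5
  Position 0: "tr"
  Position 1: "re"
  Position 2: "ea"
  Position 3: "at"
  Position 4: "ty"
Bigrams = "tr", "re", "ea", "at", "ty"


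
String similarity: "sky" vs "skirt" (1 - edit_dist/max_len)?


Word 1: "sky" (length 3)
Word 2: "skirt" (length 5)
One optimal edit sequence:
  1. keep 's'
  2. keep 'k'
  3. insert 'i'  (+1)
  4. insert 'r'  (+1)
  5. substitute 'y' -> 't'  (+1)
Edit distance = 3
Max length = max(3, 5) = 5
Similarity = 1 - 3/5
= 0.4000


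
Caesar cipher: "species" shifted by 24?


Word: "species"
Shift: 24
Each letter → (letter + shift) mod 26:
  's' (18) + 24 = 16 → 'q'
  'p' (15) + 24 = 13 → 'n'
  'e' (4) + 24 = 2 → 'c'
  'c' (2) + 24 = 0 → 'a'
  'i' (8) + 24 = 6 → 'g'
  'e' (4) + 24 = 2 → 'c'
  's' (18) + 24 = 16 → 'q'
Result = "qncagcq"


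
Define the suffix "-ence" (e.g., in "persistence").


Suffix: -ence
Example: persistence (persist + -ence)
Meaning = state of


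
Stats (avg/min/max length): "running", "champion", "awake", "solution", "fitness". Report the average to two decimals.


Lengths: "running"=7, "champion"=8, "awake"=5, "solution"=8, "fitness"=7
Sum = 35, Count = 5
Average = 35/5 = 7.00
= avg=7.00, min=5, max=8


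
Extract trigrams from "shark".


Word: "shark" (length 5)
Number of trigrams = 5 - 3 + 1 = 3
  Position 0: "sha"
  Position 1: "har"
  Position 2: "ark"
Trigrams = "sha", "har", "ark"


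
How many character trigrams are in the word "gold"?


Word: "gold" (length 4)
Number of 3-grams = length - 3 + 1 = 4 - 3 + 1
= 2


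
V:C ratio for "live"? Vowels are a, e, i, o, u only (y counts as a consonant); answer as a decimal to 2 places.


Word: "live"
Vowels (a,e,i,o,u): 2
Consonants: 2
Ratio = 2/2
= 1.00


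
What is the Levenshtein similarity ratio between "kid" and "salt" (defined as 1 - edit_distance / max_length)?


Word 1: "kid" (length 3)
Word 2: "salt" (length 4)
One optimal edit sequence:
  1. insert 's'  (+1)
  2. substitute 'k' -> 'a'  (+1)
  3. substitute 'i' -> 'l'  (+1)
  4. substitute 'd' -> 't'  (+1)
Edit distance = 4
Max length = max(3, 4) = 4
Similarity = 1 - 4/4
= 0.0000


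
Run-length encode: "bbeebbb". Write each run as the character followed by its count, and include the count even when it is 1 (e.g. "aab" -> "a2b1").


String: "bbeebbb"
Scanning for consecutive runs:
  'b' x 2
  'e' x 2
  'b' x 3
RLE = "b2e2b3"


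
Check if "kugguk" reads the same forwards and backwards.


Word: "kugguk"
Reversed: "kugguk"
Forward == Backward? kugguk == kugguk
Palindrome = Yes


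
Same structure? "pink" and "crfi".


Pattern of "pink": [0, 1, 2, 3]
Pattern of "crfi": [0, 1, 2, 3]
Patterns match
Same pattern = Yes


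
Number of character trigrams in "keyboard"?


Word: "keyboard" (length 8)
Number of 3-grams = length - 3 + 1 = 8 - 3 + 1
= 6


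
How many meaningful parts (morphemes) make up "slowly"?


Word: "slowly"
Morphemes: slow | -ly
Each morpheme carries meaning
= 2 morphemes


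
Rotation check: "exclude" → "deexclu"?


Word: "exclude", Candidate: "deexclu"
Method: check if candidate is substring of word+word
"excludeexclude" contains "deexclu"? Yes
Is rotation = Yes


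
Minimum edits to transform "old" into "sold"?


Word 1: "old" (length 3)
Word 2: "sold" (length 4)
One optimal edit sequence (insert/delete/substitute each cost 1):
  1. insert 's'  (+1)
  2. keep 'o'
  3. keep 'l'
  4. keep 'd'
Total edit operations: 1
Edit distance = 1


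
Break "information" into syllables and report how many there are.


Word: "information"
Syllable breakdown: in · for · ma · tion
Counting: 4 parts
= 4 syllables


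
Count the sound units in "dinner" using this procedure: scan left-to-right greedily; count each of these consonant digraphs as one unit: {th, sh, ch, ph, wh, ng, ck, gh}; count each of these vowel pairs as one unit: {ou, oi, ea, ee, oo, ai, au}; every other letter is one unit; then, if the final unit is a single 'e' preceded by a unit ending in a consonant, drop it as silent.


Word: "dinner" (6 letters)
Left-to-right scan:
  [1] 'd' (letter)
  [2] 'i' (letter)
  [3] 'n' (letter)
  [4] 'n' (letter)
  [5] 'e' (letter)
  [6] 'r' (letter)
Units from scan: 6
Sound units = 6 units


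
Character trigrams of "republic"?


Word: "republic" (length 8)
Number of trigrams = 8 - 3 + 1 = 6
  Position 0: "rep"
  Position 1: "epu"
  Position 2: "pub"
  Position 3: "ubl"
  Position 4: "bli"
  Position 5: "lic"
Trigrams = "rep", "epu", "pub", "ubl", "bli", "lic"


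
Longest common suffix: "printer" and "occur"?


Word 1: "printer"
Word 2: "occur"
Comparing from end:
  Pos -1: 'r' == 'r'
  Pos -2: 'e' != 'u' (stop)
LCS = "r" (length 1)


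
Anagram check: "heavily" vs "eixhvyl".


Word 1: "heavily" → sorted: aehilvy
Word 2: "eixhvyl" → sorted: ehilvxy
Same letters? aehilvy != ehilvxy
Anagram = No


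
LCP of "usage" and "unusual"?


Word 1: "usage"
Word 2: "unusual"
Comparing from start:
  Pos 0: 'u' == 'u'
  Pos 1: 's' != 'n' (stop)
LCP = "u" (length 1)


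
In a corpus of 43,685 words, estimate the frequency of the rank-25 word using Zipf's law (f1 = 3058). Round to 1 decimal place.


Zipf's law: f(r) = f(1) / r
f(1) = 3058
f(25) = 3058 / 25
= 122.3 occurrences


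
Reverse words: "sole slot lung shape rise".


Original: "sole slot lung shape rise"
Words (1..n): sole | slot | lung | shape | rise
Reversed (n..1): rise | shape | lung | slot | sole
Result = "rise shape lung slot sole"


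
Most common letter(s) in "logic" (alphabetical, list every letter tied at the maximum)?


Word: "logic"
Letter counts:
  'c': 1
  'g': 1
  'i': 1
  'l': 1
  'o': 1
Maximum count = 1
Most frequent = 'c', 'g', 'i', 'l', 'o' (1 time each)


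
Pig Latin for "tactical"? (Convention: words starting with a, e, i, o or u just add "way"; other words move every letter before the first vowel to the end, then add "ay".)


Word: "tactical"
Starts with consonant(s) → move to end, add 'ay'
Consonant cluster: "t"
Pig Latin = "acticaltay"


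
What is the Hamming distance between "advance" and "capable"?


Comparing character by character (same length = 7):
  Pos 0: 'a' vs 'c' !=
  Pos 1: 'd' vs 'a' !=
  Pos 2: 'v' vs 'p' !=
  Pos 3: 'a' vs 'a' =
  Pos 4: 'n' vs 'b' !=
  Pos 5: 'c' vs 'l' !=
  Pos 6: 'e' vs 'e' =
Hamming distance = 5


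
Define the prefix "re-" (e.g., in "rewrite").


Prefix: re-
Example: rewrite = re- + write
Meaning = again


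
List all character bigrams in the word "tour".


Word: "tour" (length 4)
Number of bigrams = 4 - 2 + 1 = 3
  Position 0: "to"
  Position 1: "ou"
  Position 2: "ur"
Bigrams = "to", "ou", "ur"


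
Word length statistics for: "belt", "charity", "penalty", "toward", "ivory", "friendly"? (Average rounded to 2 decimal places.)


Lengths: "belt"=4, "charity"=7, "penalty"=7, "toward"=6, "ivory"=5, "friendly"=8
Sum = 37, Count = 6
Average = 37/6 = 6.17
= avg=6.17, min=4, max=8


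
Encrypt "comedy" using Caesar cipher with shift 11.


Word: "comedy"
Shift: 11
Each letter → (letter + shift) mod 26:
  'c' (2) + 11 = 13 → 'n'
  'o' (14) + 11 = 25 → 'z'
  'm' (12) + 11 = 23 → 'x'
  'e' (4) + 11 = 15 → 'p'
  'd' (3) + 11 = 14 → 'o'
  'y' (24) + 11 = 9 → 'j'
Result = "nzxpoj"


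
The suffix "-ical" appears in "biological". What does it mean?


Suffix: -ical
Example: biological = biology + -ical, with a spelling change
Meaning = relating to


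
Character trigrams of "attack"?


Word: "attack" (length 6)
Number of trigrams = 6 - 3 + 1 = 4
  Position 0: "att"
  Position 1: "tta"
  Position 2: "tac"
  Position 3: "ack"
Trigrams = "att", "tta", "tac", "ack"


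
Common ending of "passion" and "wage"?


Word 1: "passion"
Word 2: "wage"
Comparing from end:
  Pos -1: 'n' != 'e' (stop)
LCS = "" (length 0)


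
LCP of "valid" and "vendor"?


Word 1: "valid"
Word 2: "vendor"
Comparing from start:
  Pos 0: 'v' == 'v'
  Pos 1: 'a' != 'e' (stop)
LCP = "v" (length 1)


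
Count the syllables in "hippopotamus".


Word: "hippopotamus"
Syllable breakdown: hip · po · pot · a · mus
Counting: 5 parts
= 5 syllables


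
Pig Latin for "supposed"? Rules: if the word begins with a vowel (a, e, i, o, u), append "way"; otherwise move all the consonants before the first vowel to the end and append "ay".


Word: "supposed"
Starts with consonant(s) → move to end, add 'ay'
Consonant cluster: "s"
Pig Latin = "upposedsay"


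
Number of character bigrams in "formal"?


Word: "formal" (length 6)
Number of 2-grams = length - 2 + 1 = 6 - 2 + 1
= 5


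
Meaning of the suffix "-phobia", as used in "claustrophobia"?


Suffix: -phobia
Example: claustrophobia (claustro- + -phobia)
Meaning = fear of


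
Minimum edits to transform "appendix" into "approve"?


Word 1: "appendix" (length 8)
Word 2: "approve" (length 7)
One optimal edit sequence (insert/delete/substitute each cost 1):
  1. keep 'a'
  2. keep 'p'
  3. keep 'p'
  4. delete 'e'  (+1)
  5. substitute 'n' -> 'r'  (+1)
  6. substitute 'd' -> 'o'  (+1)
  7. substitute 'i' -> 'v'  (+1)
  8. substitute 'x' -> 'e'  (+1)
Total edit operations: 5
Edit distance = 5


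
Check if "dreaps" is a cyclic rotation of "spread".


Word: "spread", Candidate: "dreaps"
Method: check if candidate is substring of word+word
"spreadspread" contains "dreaps"? No
Is rotation = No


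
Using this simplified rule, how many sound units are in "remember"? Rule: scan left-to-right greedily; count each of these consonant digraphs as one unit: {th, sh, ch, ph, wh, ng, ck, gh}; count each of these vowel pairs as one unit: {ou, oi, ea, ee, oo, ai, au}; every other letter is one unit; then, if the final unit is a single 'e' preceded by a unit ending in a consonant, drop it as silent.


Word: "remember" (8 letters)
Left-to-right scan:
  [1] 'r' (letter)
  [2] 'e' (letter)
  [3] 'm' (letter)
  [4] 'e' (letter)
  [5] 'm' (letter)
  [6] 'b' (letter)
  [7] 'e' (letter)
  [8] 'r' (letter)
Units from scan: 8
Sound units = 8 units


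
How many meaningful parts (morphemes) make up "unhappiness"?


Word: "unhappiness"
Morphemes: un- / happi / -ness
Each morpheme carries meaning
= 3 morphemes


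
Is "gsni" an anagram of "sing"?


Word 1: "sing" → sorted: gins
Word 2: "gsni" → sorted: gins
Same letters? gins == gins
Anagram = Yes


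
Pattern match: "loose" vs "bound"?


Pattern of "loose": [0, 1, 1, 2, 3]
Pattern of "bound": [0, 1, 2, 3, 4]
Patterns do not match
Same pattern = No


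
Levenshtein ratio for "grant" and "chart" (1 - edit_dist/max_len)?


Word 1: "grant" (length 5)
Word 2: "chart" (length 5)
One optimal edit sequence:
  1. substitute 'g' -> 'c'  (+1)
  2. substitute 'r' -> 'h'  (+1)
  3. keep 'a'
  4. substitute 'n' -> 'r'  (+1)
  5. keep 't'
Edit distance = 3
Max length = max(5, 5) = 5
Similarity = 1 - 3/5
= 0.4000


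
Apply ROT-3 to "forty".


Word: "forty"
Shift: 3
Each letter → (letter + shift) mod 26:
  'f' (5) + 3 = 8 → 'i'
  'o' (14) + 3 = 17 → 'r'
  'r' (17) + 3 = 20 → 'u'
  't' (19) + 3 = 22 → 'w'
  'y' (24) + 3 = 1 → 'b'
Result = "iruwb"


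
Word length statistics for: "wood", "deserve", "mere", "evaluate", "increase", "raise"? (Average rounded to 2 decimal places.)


Lengths: "wood"=4, "deserve"=7, "mere"=4, "evaluate"=8, "increase"=8, "raise"=5
Sum = 36, Count = 6
Average = 36/6 = 6.00
= avg=6.00, min=4, max=8


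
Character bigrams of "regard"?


Word: "regard" (length 6)
Number of bigrams = 6 - 2 + 1 = 5
  Position 0: "re"
  Position 1: "eg"
  Position 2: "ga"
  Position 3: "ar"
  Position 4: "rd"
Bigrams = "re", "eg", "ga", "ar", "rd"


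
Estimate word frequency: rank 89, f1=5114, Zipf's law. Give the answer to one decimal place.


Zipf's law: f(r) = f(1) / r
f(1) = 5114
f(89) = 5114 / 89
= 57.5 occurrences


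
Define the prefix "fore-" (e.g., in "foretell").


Prefix: fore-
Example: foretell (fore- + tell)
Meaning = before


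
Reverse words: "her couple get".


Original: "her couple get"
Words (1..n): her | couple | get
Reversed (n..1): get | couple | her
Result = "get couple her"


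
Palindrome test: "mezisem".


Word: "mezisem"
Reversed: "mesizem"
Forward == Backward? mezisem != mesizem
Palindrome = No


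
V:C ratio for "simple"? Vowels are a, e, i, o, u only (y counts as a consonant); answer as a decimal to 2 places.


Word: "simple"
Vowels (a,e,i,o,u): 2
Consonants: 4
Ratio = 2/4
= 0.50


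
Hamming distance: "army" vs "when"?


Comparing character by character (same length = 4):
  Pos 0: 'a' vs 'w' !=
  Pos 1: 'r' vs 'h' !=
  Pos 2: 'm' vs 'e' !=
  Pos 3: 'y' vs 'n' !=
Hamming distance = 4


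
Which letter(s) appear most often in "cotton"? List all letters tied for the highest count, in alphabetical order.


Word: "cotton"
Letter counts:
  'c': 1
  'n': 1
  'o': 2
  't': 2
Maximum count = 2
Most frequent = 'o', 't' (2 times each)


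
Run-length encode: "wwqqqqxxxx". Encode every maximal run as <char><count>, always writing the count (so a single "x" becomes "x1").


String: "wwqqqqxxxx"
Scanning for consecutive runs:
  'w' x 2
  'q' x 4
  'x' x 4
RLE = "w2q4x4"


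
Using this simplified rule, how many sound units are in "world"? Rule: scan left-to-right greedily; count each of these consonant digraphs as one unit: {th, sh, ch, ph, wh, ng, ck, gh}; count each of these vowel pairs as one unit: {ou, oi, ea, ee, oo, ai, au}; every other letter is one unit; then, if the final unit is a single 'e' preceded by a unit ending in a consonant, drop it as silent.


Word: "world" (5 letters)
Left-to-right scan:
  (1) 'w' (letter)
  (2) 'o' (letter)
  (3) 'r' (letter)
  (4) 'l' (letter)
  (5) 'd' (letter)
Units from scan: 5
Sound units = 5 units


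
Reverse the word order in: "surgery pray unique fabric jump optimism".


Original: "surgery pray unique fabric jump optimism"
Words (1..n): surgery | pray | unique | fabric | jump | optimism
Reversed (n..1): optimism | jump | fabric | unique | pray | surgery
Result = "optimism jump fabric unique pray surgery"


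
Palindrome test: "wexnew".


Word: "wexnew"
Reversed: "wenxew"
Forward == Backward? wexnew != wenxew
Palindrome = No


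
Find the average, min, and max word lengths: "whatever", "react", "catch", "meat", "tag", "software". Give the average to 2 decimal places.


Lengths: "whatever"=8, "react"=5, "catch"=5, "meat"=4, "tag"=3, "software"=8
Sum = 33, Count = 6
Average = 33/6 = 5.50
= avg=5.50, min=3, max=8


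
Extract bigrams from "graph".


Word: "graph" (length 5)
Number of bigrams = 5 - 2 + 1 = 4
  Position 0: "gr"
  Position 1: "ra"
  Position 2: "ap"
  Position 3: "ph"
Bigrams = "gr", "ra", "ap", "ph"


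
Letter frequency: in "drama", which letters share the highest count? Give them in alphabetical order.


Word: "drama"
Letter counts:
  'a': 2
  'd': 1
  'm': 1
  'r': 1
Maximum count = 2
Most frequent = 'a' (2 times each)


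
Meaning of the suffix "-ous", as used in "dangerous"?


Suffix: -ous
Example: dangerous (danger + -ous)
Meaning = having quality of


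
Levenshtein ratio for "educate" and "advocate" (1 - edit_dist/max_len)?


Word 1: "educate" (length 7)
Word 2: "advocate" (length 8)
One optimal edit sequence:
  1. substitute 'e' -> 'a'  (+1)
  2. keep 'd'
  3. insert 'v'  (+1)
  4. substitute 'u' -> 'o'  (+1)
  5. keep 'c'
  6. keep 'a'
  7. keep 't'
  8. keep 'e'
Edit distance = 3
Max length = max(7, 8) = 8
Similarity = 1 - 3/8
= 0.6250


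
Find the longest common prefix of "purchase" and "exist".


Word 1: "purchase"
Word 2: "exist"
Comparing from start:
  Pos 0: 'p' != 'e' (stop)
LCP = "" (length 0)


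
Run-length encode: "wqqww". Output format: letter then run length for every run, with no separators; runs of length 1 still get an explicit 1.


String: "wqqww"
Scanning for consecutive runs:
  'w' x 1
  'q' x 2
  'w' x 2
RLE = "w1q2w2"


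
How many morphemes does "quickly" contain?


Word: "quickly"
Morphemes: quick / -ly
Each morpheme carries meaning
= 2 morphemes


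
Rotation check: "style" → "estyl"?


Word: "style", Candidate: "estyl"
Method: check if candidate is substring of word+word
"stylestyle" contains "estyl"? Yes
Is rotation = Yes


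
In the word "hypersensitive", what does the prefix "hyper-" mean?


Prefix: hyper-
As in: hypersensitive -> hyper- + sensitive
Meaning = over / excessive


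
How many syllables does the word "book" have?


Word: "book"
Syllable breakdown: book
Counting: 1 part
= 1 syllable


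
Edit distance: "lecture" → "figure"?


Word 1: "lecture" (length 7)
Word 2: "figure" (length 6)
One optimal edit sequence (insert/delete/substitute each cost 1):
  1. delete 'l'  (+1)
  2. substitute 'e' -> 'f'  (+1)
  3. substitute 'c' -> 'i'  (+1)
  4. substitute 't' -> 'g'  (+1)
  5. keep 'u'
  6. keep 'r'
  7. keep 'e'
Total edit operations: 4
Edit distance = 4


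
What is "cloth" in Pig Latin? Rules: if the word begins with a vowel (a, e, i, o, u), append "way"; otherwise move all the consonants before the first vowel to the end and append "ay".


Word: "cloth"
Starts with consonant(s) → move to end, add 'ay'
Consonant cluster: "cl"
Pig Latin = "othclay"


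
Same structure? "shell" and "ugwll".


Pattern of "shell": [0, 1, 2, 3, 3]
Pattern of "ugwll": [0, 1, 2, 3, 3]
Patterns match
Same pattern = Yes


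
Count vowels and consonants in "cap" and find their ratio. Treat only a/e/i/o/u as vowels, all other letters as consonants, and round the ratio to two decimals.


Word: "cap"
Vowels (a,e,i,o,u): 1
Consonants: 2
Ratio = 1/2
= 0.50


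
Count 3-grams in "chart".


Word: "chart" (length 5)
Number of 3-grams = length - 3 + 1 = 5 - 3 + 1
= 3


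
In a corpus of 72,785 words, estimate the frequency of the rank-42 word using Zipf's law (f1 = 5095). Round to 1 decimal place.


Zipf's law: f(r) = f(1) / r
f(1) = 5095
f(42) = 5095 / 42
= 121.3 occurrences


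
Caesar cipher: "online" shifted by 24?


Word: "online"
Shift: 24
Each letter → (letter + shift) mod 26:
  'o' (14) + 24 = 12 → 'm'
  'n' (13) + 24 = 11 → 'l'
  'l' (11) + 24 = 9 → 'j'
  'i' (8) + 24 = 6 → 'g'
  'n' (13) + 24 = 11 → 'l'
  'e' (4) + 24 = 2 → 'c'
Result = "mljglc"


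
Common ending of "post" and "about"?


Word 1: "post"
Word 2: "about"
Comparing from end:
  Pos -1: 't' == 't'
  Pos -2: 's' != 'u' (stop)
LCS = "t" (length 1)


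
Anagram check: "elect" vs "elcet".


Word 1: "elect" → sorted: ceelt
Word 2: "elcet" → sorted: ceelt
Same letters? ceelt == ceelt
Anagram = Yes


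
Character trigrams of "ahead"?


Word: "ahead" (length 5)
Number of trigrams = 5 - 3 + 1 = 3
  Position 0: "ahe"
  Position 1: "hea"
  Position 2: "ead"
Trigrams = "ahe", "hea", "ead"


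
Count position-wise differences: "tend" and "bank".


Comparing character by character (same length = 4):
  Pos 0: 't' vs 'b' !=
  Pos 1: 'e' vs 'a' !=
  Pos 2: 'n' vs 'n' =
  Pos 3: 'd' vs 'k' !=
Hamming distance = 3


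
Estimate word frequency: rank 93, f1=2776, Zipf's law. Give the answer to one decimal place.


Zipf's law: f(r) = f(1) / r
f(1) = 2776
f(93) = 2776 / 93
= 29.8 occurrences


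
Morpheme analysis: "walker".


Word: "walker"
Morphemes: walk | -er
Each morpheme carries meaning
= 2 morphemes


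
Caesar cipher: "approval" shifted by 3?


Word: "approval"
Shift: 3
Each letter → (letter + shift) mod 26:
  'a' (0) + 3 = 3 → 'd'
  'p' (15) + 3 = 18 → 's'
  'p' (15) + 3 = 18 → 's'
  'r' (17) + 3 = 20 → 'u'
  'o' (14) + 3 = 17 → 'r'
  'v' (21) + 3 = 24 → 'y'
  'a' (0) + 3 = 3 → 'd'
  'l' (11) + 3 = 14 → 'o'
Result = "dssurydo"


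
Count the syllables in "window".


Word: "window"
Syllable breakdown: win / dow
Counting: 2 parts
= 2 syllables


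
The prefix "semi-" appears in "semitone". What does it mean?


Prefix: semi-
Example: semitone (semi- + tone)
Meaning = half


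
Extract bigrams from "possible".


Word: "possible" (length 8)
Number of bigrams = 8 - 2 + 1 = 7
  Position 0: "po"
  Position 1: "os"
  Position 2: "ss"
  Position 3: "si"
  Position 4: "ib"
  Position 5: "bl"
  Position 6: "le"
Bigrams = "po", "os", "ss", "si", "ib", "bl", "le"


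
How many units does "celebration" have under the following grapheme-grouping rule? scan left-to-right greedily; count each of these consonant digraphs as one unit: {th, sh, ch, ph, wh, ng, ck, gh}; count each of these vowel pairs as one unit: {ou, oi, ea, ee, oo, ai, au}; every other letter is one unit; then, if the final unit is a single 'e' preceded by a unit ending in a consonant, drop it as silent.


Word: "celebration" (11 letters)
Left-to-right scan:
  (1) 'c' (letter)
  (2) 'e' (letter)
  (3) 'l' (letter)
  (4) 'e' (letter)
  (5) 'b' (letter)
  (6) 'r' (letter)
  (7) 'a' (letter)
  (8) 't' (letter)
  (9) 'i' (letter)
  (10) 'o' (letter)
  (11) 'n' (letter)
Units from scan: 11
Sound units = 11 units


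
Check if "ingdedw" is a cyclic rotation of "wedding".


Word: "wedding", Candidate: "ingdedw"
Method: check if candidate is substring of word+word
"weddingwedding" contains "ingdedw"? No
Is rotation = No


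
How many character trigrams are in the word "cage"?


Word: "cage" (length 4)
Number of 3-grams = length - 3 + 1 = 4 - 3 + 1
= 2


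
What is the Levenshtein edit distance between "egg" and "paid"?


Word 1: "egg" (length 3)
Word 2: "paid" (length 4)
One optimal edit sequence (insert/delete/substitute each cost 1):
  1. insert 'p'  (+1)
  2. substitute 'e' -> 'a'  (+1)
  3. substitute 'g' -> 'i'  (+1)
  4. substitute 'g' -> 'd'  (+1)
Total edit operations: 4
Edit distance = 4


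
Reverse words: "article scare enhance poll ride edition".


Original: "article scare enhance poll ride edition"
Words (1..n): article | scare | enhance | poll | ride | edition
Reversed (n..1): edition | ride | poll | enhance | scare | article
Result = "edition ride poll enhance scare article"


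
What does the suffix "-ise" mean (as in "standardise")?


Suffix: -ise
Example: standardise (standard + -ise)
Meaning = to make


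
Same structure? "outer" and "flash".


Pattern of "outer": [0, 1, 2, 3, 4]
Pattern of "flash": [0, 1, 2, 3, 4]
Patterns match
Same pattern = Yes


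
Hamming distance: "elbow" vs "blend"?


Comparing character by character (same length = 5):
  Pos 0: 'e' vs 'b' !=
  Pos 1: 'l' vs 'l' =
  Pos 2: 'b' vs 'e' !=
  Pos 3: 'o' vs 'n' !=
  Pos 4: 'w' vs 'd' !=
Hamming distance = 4


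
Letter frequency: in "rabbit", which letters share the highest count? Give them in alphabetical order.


Word: "rabbit"
Letter counts:
  'a': 1
  'b': 2
  'i': 1
  'r': 1
  't': 1
Maximum count = 2
Most frequent = 'b' (2 times each)


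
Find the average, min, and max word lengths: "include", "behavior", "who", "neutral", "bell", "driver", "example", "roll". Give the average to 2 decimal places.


Lengths: "include"=7, "behavior"=8, "who"=3, "neutral"=7, "bell"=4, "driver"=6, "example"=7, "roll"=4
Sum = 46, Count = 8
Average = 46/8 = 5.75
= avg=5.75, min=3, max=8


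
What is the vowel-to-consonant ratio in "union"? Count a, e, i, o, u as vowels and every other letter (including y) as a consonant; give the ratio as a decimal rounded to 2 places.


Word: "union"
Vowels (a,e,i,o,u): 3
Consonants: 2
Ratio = 3/2
= 1.50


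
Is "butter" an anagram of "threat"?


Word 1: "threat" → sorted: aehrtt
Word 2: "butter" → sorted: berttu
Same letters? aehrtt != berttu
Anagram = No


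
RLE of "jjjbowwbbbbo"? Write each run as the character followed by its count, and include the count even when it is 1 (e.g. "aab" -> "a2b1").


String: "jjjbowwbbbbo"
Scanning for consecutive runs:
  'j' x 3
  'b' x 1
  'o' x 1
  'w' x 2
  'b' x 4
  'o' x 1
RLE = "j3b1o1w2b4o1"


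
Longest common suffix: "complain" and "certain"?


Word 1: "complain"
Word 2: "certain"
Comparing from end:
  Pos -1: 'n' == 'n'
  Pos -2: 'i' == 'i'
  Pos -3: 'a' == 'a'
  Pos -4: 'l' != 't' (stop)
LCS = "ain" (length 3)


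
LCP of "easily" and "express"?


Word 1: "easily"
Word 2: "express"
Comparing from start:
  Pos 0: 'e' == 'e'
  Pos 1: 'a' != 'x' (stop)
LCP = "e" (length 1)


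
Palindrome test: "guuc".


Word: "guuc"
Reversed: "cuug"
Forward == Backward? guuc != cuug
Palindrome = No


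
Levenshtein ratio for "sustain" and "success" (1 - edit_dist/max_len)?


Word 1: "sustain" (length 7)
Word 2: "success" (length 7)
One optimal edit sequence:
  1. keep 's'
  2. keep 'u'
  3. substitute 's' -> 'c'  (+1)
  4. substitute 't' -> 'c'  (+1)
  5. substitute 'a' -> 'e'  (+1)
  6. substitute 'i' -> 's'  (+1)
  7. substitute 'n' -> 's'  (+1)
Edit distance = 5
Max length = max(7, 7) = 7
Similarity = 1 - 5/7
= 0.2857


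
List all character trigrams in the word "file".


Word: "file" (length 4)
Number of trigrams = 4 - 3 + 1 = 2
  Position 0: "fil"
  Position 1: "ile"
Trigrams = "fil", "ile"


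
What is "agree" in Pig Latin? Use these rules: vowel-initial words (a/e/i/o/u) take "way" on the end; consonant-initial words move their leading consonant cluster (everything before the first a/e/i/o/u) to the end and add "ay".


Word: "agree"
Starts with vowel → add 'way'
Pig Latin = "agreeway"


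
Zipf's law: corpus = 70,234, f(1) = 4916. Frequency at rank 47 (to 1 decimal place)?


Zipf's law: f(r) = f(1) / r
f(1) = 4916
f(47) = 4916 / 47
= 104.6 occurrences


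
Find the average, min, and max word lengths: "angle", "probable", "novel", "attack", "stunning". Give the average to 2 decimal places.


Lengths: "angle"=5, "probable"=8, "novel"=5, "attack"=6, "stunning"=8
Sum = 32, Count = 5
Average = 32/5 = 6.40
= avg=6.40, min=5, max=8


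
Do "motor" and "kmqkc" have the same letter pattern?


Pattern of "motor": [0, 1, 2, 1, 3]
Pattern of "kmqkc": [0, 1, 2, 0, 3]
Patterns do not match
Same pattern = No


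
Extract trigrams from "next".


Word: "next" (length 4)
Number of trigrams = 4 - 3 + 1 = 2
  Position 0: "nex"
  Position 1: "ext"
Trigrams = "nex", "ext"


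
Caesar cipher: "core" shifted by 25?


Word: "core"
Shift: 25
Each letter → (letter + shift) mod 26:
  'c' (2) + 25 = 1 → 'b'
  'o' (14) + 25 = 13 → 'n'
  'r' (17) + 25 = 16 → 'q'
  'e' (4) + 25 = 3 → 'd'
Result = "bnqd"


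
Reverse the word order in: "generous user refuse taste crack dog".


Original: "generous user refuse taste crack dog"
Words (1..n): generous | user | refuse | taste | crack | dog
Reversed (n..1): dog | crack | taste | refuse | user | generous
Result = "dog crack taste refuse user generous"


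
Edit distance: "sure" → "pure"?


Word 1: "sure" (length 4)
Word 2: "pure" (length 4)
One optimal edit sequence (insert/delete/substitute each cost 1):
  1. substitute 's' -> 'p'  (+1)
  2. keep 'u'
  3. keep 'r'
  4. keep 'e'
Total edit operations: 1
Edit distance = 1


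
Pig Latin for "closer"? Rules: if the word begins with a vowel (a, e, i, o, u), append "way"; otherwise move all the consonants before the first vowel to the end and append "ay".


Word: "closer"
Starts with consonant(s) → move to end, add 'ay'
Consonant cluster: "cl"
Pig Latin = "oserclay"


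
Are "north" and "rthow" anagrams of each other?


Word 1: "north" → sorted: hnort
Word 2: "rthow" → sorted: hortw
Same letters? hnort != hortw
Anagram = No


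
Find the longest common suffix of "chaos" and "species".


Word 1: "chaos"
Word 2: "species"
Comparing from end:
  Pos -1: 's' == 's'
  Pos -2: 'o' != 'e' (stop)
LCS = "s" (length 1)


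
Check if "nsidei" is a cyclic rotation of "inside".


Word: "inside", Candidate: "nsidei"
Method: check if candidate is substring of word+word
"insideinside" contains "nsidei"? Yes
Is rotation = Yes
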